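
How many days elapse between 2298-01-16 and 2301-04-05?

1174

January 16, 2298 → January 16, 2299: 365 days.
January 16, 2299 → January 16, 2300: 365 days.
January 16, 2300 → January 16, 2301: 365 days (2300 is not a leap year (divisible by 100 but not 400)).
January 2301: 31 − 16 = 15 days remain.
Then February 2301 (28), March (31): 28 + 31 = 59 days.
April 1–5, 2301: 5 days.
Residual: 79 days.
Total: 1174 days.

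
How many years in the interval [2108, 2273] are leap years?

Years divisible by 4: 2108, 2112, …, 2272 — 42 in all.
Of these, 2200 is divisible by 100 but not 400, so not leap.
Leap years: 42 − 1 = 41.

41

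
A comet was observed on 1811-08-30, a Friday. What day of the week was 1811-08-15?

Count forward from the earlier date (August 15, 1811) to the later (August 30, 1811):
Within August 1811: 30 − 15 = 15 days.
15 mod 7 = 1, so 1 day before Friday is Thursday.

Thursday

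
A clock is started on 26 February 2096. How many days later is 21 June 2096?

116

February 2096: 29 − 26 = 3 days remain (2096 is a leap year, so February has 29 days).
Then March (31), April (30), May (31): 31 + 30 + 31 = 92 days.
June 1–21, 2096: 21 days.
Total: 3 + 92 + 21 = 116 days.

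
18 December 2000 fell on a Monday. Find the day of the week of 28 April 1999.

Count forward from the earlier date (April 28, 1999) to the later (December 18, 2000):
Day-of-year of April 28, 1999: 118.
Day-of-year of December 18, 2000: 353.
1999 has 365 days, so 365 − 118 = 247 days remain in 1999.
Total: 247 + 353 = 600 days.
600 mod 7 = 5, so 5 days before Monday is Wednesday.

Wednesday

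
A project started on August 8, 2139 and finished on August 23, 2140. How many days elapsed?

August 2139: 31 − 8 = 23 days remain.
Then 11 full months totalling 335 days.
August 1–23, 2140: 23 days.
Total: 23 + 335 + 23 = 381 days.

381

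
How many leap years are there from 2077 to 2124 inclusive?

11

Years divisible by 4 in [2077, 2124]: 2080, 2084, 2088, 2092, 2096, 2100, 2104, 2108, 2112, 2116, 2120, 2124.
Of these, 2100 is divisible by 100 but not 400, so not leap.
Leap years: 12 − 1 = 11.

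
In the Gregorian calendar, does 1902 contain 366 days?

1902 is not a leap year.

No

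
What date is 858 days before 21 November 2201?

16 July 2199

Count 858 days before November 21, 2201:
July 16, 2199 → July 16, 2200: 365 days (2200 is not a leap year (divisible by 100 but not 400)).
July 16, 2200 → July 16, 2201: 365 days.
July 2201: 31 − 16 = 15 days remain.
Then August (31), September (30), October (31): 31 + 30 + 31 = 92 days.
November 1–21, 2201: 21 days.
Residual: 128 days.
Total: 858 days.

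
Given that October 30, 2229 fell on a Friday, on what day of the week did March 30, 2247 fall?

From October 30, 2229 to October 30, 2246: 17 years, of which 4 contain a Feb 29 — 13×365 + 4×366 = 6209 days.
October 2246: 31 − 30 = 1 day remains.
Then November (30), December (31), January (31), February 2247 (28): 30 + 31 + 31 + 28 = 120 days.
March 1–30, 2247: 30 days.
Residual: 151 days.
Total: 6360 days.
6360 mod 7 = 4, so 4 days after Friday is Tuesday.

Tuesday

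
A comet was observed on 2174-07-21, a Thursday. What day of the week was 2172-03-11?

Count forward from the earlier date (March 11, 2172) to the later (July 21, 2174):
March 2172: 31 − 11 = 20 days remain.
Then 27 full months totalling 821 days.
July 1–21, 2174: 21 days.
Total: 20 + 821 + 21 = 862 days.
862 mod 7 = 1, so 1 day before Thursday is Wednesday.

Wednesday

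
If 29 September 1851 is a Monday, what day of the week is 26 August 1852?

Thursday

September 1851: 30 − 29 = 1 day remains.
Then 10 full months totalling 305 days.
August 1–26, 1852: 26 days.
Total: 1 + 305 + 26 = 332 days.
332 mod 7 = 3, so 3 days after Monday is Thursday.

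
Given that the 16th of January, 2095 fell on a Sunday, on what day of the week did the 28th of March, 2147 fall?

Tuesday

Day-of-year of January 16, 2095: 16.
Day-of-year of March 28, 2147: 87.
2095 has 365 days, so 365 − 16 = 349 days remain in 2095.
Full years 2096–2146: 39 common + 12 leap = 39×365 + 12×366 = 18627 days.
Total: 349 + 18627 + 87 = 19063 days.
19063 mod 7 = 2, so 2 days after Sunday is Tuesday.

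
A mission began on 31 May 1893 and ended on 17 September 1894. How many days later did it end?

474

May 1893: 31 − 31 = 0 days remain.
Then 15 full months totalling 457 days.
September 1–17, 1894: 17 days.
Total: 0 + 457 + 17 = 474 days.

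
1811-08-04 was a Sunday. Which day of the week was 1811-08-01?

Thursday

Count forward from the earlier date (August 1, 1811) to the later (August 4, 1811):
Within August 1811: 4 − 1 = 3 days.
3 mod 7 = 3, so 3 days before Sunday is Thursday.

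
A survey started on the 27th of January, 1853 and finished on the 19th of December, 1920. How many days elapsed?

24797

Day-of-year of January 27, 1853: 27.
Day-of-year of December 19, 1920: 354.
1853 has 365 days, so 365 − 27 = 338 days remain in 1853.
Full years 1854–1919: 51 common + 15 leap = 51×365 + 15×366 = 24105 days.
Total: 338 + 24105 + 354 = 24797 days.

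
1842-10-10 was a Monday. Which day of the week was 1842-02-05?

Count forward from the earlier date (February 5, 1842) to the later (October 10, 1842):
February 1842: 28 − 5 = 23 days remain (1842 is not a leap year, so February has 28 days).
Then March (31), April (30), May (31), June (30), July (31), August (31), September (30): 31 + 30 + 31 + 30 + 31 + 31 + 30 = 214 days.
October 1–10, 1842: 10 days.
Total: 23 + 214 + 10 = 247 days.
247 mod 7 = 2, so 2 days before Monday is Saturday.

Saturday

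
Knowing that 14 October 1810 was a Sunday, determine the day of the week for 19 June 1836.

From October 14, 1810 to October 14, 1835: 25 years, of which 6 contain a Feb 29 — 19×365 + 6×366 = 9131 days.
October 1835: 31 − 14 = 17 days remain.
Then November (30), December (31), January (31), February 1836 (29), March (31), April (30), May (31): 30 + 31 + 31 + 29 + 31 + 30 + 31 = 213 days.
June 1–19, 1836: 19 days.
Residual: 249 days.
Total: 9380 days.
9380 is a multiple of 7, so 19 June 1836 falls on the same weekday: Sunday.

Sunday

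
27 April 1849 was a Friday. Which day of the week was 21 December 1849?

April 1849: 30 − 27 = 3 days remain.
Then May (31), June (30), July (31), August (31), September (30), October (31), November (30): 31 + 30 + 31 + 31 + 30 + 31 + 30 = 214 days.
December 1–21, 1849: 21 days.
Total: 3 + 214 + 21 = 238 days.
238 is a multiple of 7, so 21 December 1849 falls on the same weekday: Friday.

Friday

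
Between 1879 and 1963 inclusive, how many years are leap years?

20

Years divisible by 4: 1880, 1884, …, 1960 — 21 in all.
Of these, 1900 is divisible by 100 but not 400, so not leap.
Leap years: 21 − 1 = 20.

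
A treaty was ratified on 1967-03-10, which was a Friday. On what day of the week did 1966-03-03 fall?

Thursday

Count forward from the earlier date (March 3, 1966) to the later (March 10, 1967):
March 3, 1966 → March 3, 1967: 365 days.
Within March 1967: 10 − 3 = 7 days.
Total: 372 days.
372 mod 7 = 1, so 1 day before Friday is Thursday.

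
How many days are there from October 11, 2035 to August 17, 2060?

From October 11, 2035 to October 11, 2059: 24 years, of which 6 contain a Feb 29 — 18×365 + 6×366 = 8766 days.
October 2059: 31 − 11 = 20 days remain.
Then 9 full months totalling 274 days.
August 1–17, 2060: 17 days.
Residual: 311 days.
Total: 9077 days.

9077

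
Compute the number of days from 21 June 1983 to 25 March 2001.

Day-of-year of June 21, 1983: 172.
Day-of-year of March 25, 2001: 84.
1983 has 365 days, so 365 − 172 = 193 days remain in 1983.
Full years 1984–2000: 12 common + 5 leap = 12×365 + 5×366 = 6210 days.
Total: 193 + 6210 + 84 = 6487 days.

6487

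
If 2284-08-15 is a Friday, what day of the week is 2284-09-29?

Monday

August 2284: 31 − 15 = 16 days remain.
September 1–29, 2284: 29 days.
Total: 16 + 29 = 45 days.
45 mod 7 = 3, so 3 days after Friday is Monday.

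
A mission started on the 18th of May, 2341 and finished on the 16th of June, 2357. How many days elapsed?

Day-of-year of May 18, 2341: 138.
Day-of-year of June 16, 2357: 167.
2341 has 365 days, so 365 − 138 = 227 days remain in 2341.
Full years 2342–2356: 11 common + 4 leap = 11×365 + 4×366 = 5479 days.
Total: 227 + 5479 + 167 = 5873 days.

5873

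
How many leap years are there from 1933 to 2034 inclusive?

25

Years divisible by 4: 1936, 1940, …, 2032 — 25 in all.
2000 is divisible by 400, so still leap.
No century exceptions apply. Count: 25.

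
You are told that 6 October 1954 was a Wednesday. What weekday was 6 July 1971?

Tuesday

From October 6, 1954 to October 6, 1970: 16 years, of which 4 contain a Feb 29 — 12×365 + 4×366 = 5844 days.
October 1970: 31 − 6 = 25 days remain.
Then November (30), December (31), January (31), February 1971 (28), March (31), April (30), May (31), June (30): 30 + 31 + 31 + 28 + 31 + 30 + 31 + 30 = 242 days.
July 1–6, 1971: 6 days.
Residual: 273 days.
Total: 6117 days.
6117 mod 7 = 6, so 6 days after Wednesday is Tuesday.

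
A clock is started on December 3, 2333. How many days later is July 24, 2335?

598

Day-of-year of December 3, 2333: 337.
Day-of-year of July 24, 2335: 205.
2333 has 365 days, so 365 − 337 = 28 days remain in 2333.
Full years: 2334: 365. Sum = 365.
Total: 28 + 365 + 205 = 598 days.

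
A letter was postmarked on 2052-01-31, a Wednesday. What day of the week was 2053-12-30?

Tuesday

Day-of-year of January 31, 2052: 31.
Day-of-year of December 30, 2053: 364.
2052 has 366 days, so 366 − 31 = 335 days remain in 2052.
Total: 335 + 364 = 699 days.
699 mod 7 = 6, so 6 days after Wednesday is Tuesday.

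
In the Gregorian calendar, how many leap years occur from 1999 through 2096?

25

Years divisible by 4: 2000, 2004, …, 2096 — 25 in all.
2000 is divisible by 400, so still leap.
No century exceptions apply. Count: 25.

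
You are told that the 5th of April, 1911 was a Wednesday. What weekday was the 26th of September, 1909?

Sunday

Count forward from the earlier date (September 26, 1909) to the later (April 5, 1911):
Day-of-year of September 26, 1909: 269.
Day-of-year of April 5, 1911: 95.
1909 has 365 days, so 365 − 269 = 96 days remain in 1909.
Full years: 1910: 365. Sum = 365.
Total: 96 + 365 + 95 = 556 days.
556 mod 7 = 3, so 3 days before Wednesday is Sunday.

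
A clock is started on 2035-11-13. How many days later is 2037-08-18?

644

Day-of-year of November 13, 2035: 317.
Day-of-year of August 18, 2037: 230.
2035 has 365 days, so 365 − 317 = 48 days remain in 2035.
Full years: 2036: 366. Sum = 366.
Total: 48 + 366 + 230 = 644 days.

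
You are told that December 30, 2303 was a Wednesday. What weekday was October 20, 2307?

Sunday

December 30, 2303 → December 30, 2304: 366 days (2304 is a leap year).
December 30, 2304 → December 30, 2305: 365 days.
December 30, 2305 → December 30, 2306: 365 days.
December 2306: 31 − 30 = 1 day remains.
Then 9 full months totalling 273 days.
October 1–20, 2307: 20 days.
Residual: 294 days.
Total: 1390 days.
1390 mod 7 = 4, so 4 days after Wednesday is Sunday.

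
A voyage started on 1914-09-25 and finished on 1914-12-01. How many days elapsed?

67

September 1914: 30 − 25 = 5 days remain.
Then October (31), November (30): 31 + 30 = 61 days.
December 1, 1914: 1 day.
Total: 5 + 61 + 1 = 67 days.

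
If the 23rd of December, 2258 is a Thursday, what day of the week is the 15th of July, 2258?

Count forward from the earlier date (July 15, 2258) to the later (December 23, 2258):
July 2258: 31 − 15 = 16 days remain.
Then August (31), September (30), October (31), November (30): 31 + 30 + 31 + 30 = 122 days.
December 1–23, 2258: 23 days.
Total: 16 + 122 + 23 = 161 days.
161 is a multiple of 7, so the 15th of July, 2258 falls on the same weekday: Thursday.

Thursday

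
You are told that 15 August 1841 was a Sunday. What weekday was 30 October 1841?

Saturday

August 1841: 31 − 15 = 16 days remain.
Then September (30): 30 days.
October 1–30, 1841: 30 days.
Total: 16 + 30 + 30 = 76 days.
76 mod 7 = 6, so 6 days after Sunday is Saturday.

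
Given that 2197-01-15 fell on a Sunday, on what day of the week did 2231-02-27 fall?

Sunday

From January 15, 2197 to January 15, 2231: 34 years, of which 7 contain a Feb 29 — 27×365 + 7×366 = 12417 days.
(2200 is not a leap year (divisible by 100 but not 400).)
January 2231: 31 − 15 = 16 days remain.
February 1–27, 2231: 27 days (2231 is not a leap year).
Residual: 43 days.
Total: 12460 days.
12460 is a multiple of 7, so 2231-02-27 falls on the same weekday: Sunday.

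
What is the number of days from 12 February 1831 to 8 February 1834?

1092

February 12, 1831 → February 12, 1832: 365 days.
February 12, 1832 → February 12, 1833: 366 days (1832 is a leap year).
February 1833: 28 − 12 = 16 days remain (1833 is not a leap year, so February has 28 days).
Then 11 full months totalling 337 days.
February 1–8, 1834: 8 days (1834 is not a leap year).
Residual: 361 days.
Total: 1092 days.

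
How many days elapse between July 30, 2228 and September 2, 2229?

July 2228: 31 − 30 = 1 day remains.
Then 13 full months totalling 396 days.
September 1–2, 2229: 2 days.
Total: 1 + 396 + 2 = 399 days.

399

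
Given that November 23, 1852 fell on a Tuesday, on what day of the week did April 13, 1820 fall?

Count forward from the earlier date (April 13, 1820) to the later (November 23, 1852):
From April 13, 1820 to April 13, 1852: 32 years, of which 8 contain a Feb 29 — 24×365 + 8×366 = 11688 days.
April 1852: 30 − 13 = 17 days remain.
Then May (31), June (30), July (31), August (31), September (30), October (31): 31 + 30 + 31 + 31 + 30 + 31 = 184 days.
November 1–23, 1852: 23 days.
Residual: 224 days.
Total: 11912 days.
11912 mod 7 = 5, so 5 days before Tuesday is Thursday.

Thursday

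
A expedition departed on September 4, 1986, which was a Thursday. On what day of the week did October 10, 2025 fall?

Friday

From September 4, 1986 to September 4, 2025: 39 years, of which 10 contain a Feb 29 — 29×365 + 10×366 = 14245 days.
(2000 is a leap year (divisible by 400).)
September 2025: 30 − 4 = 26 days remain.
October 1–10, 2025: 10 days.
Residual: 36 days.
Total: 14281 days.
14281 mod 7 = 1, so 1 day after Thursday is Friday.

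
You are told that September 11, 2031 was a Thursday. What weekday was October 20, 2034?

Day-of-year of September 11, 2031: 254.
Day-of-year of October 20, 2034: 293.
2031 has 365 days, so 365 − 254 = 111 days remain in 2031.
Full years: 2032: 366; 2033: 365. Sum = 731.
Total: 111 + 731 + 293 = 1135 days.
1135 mod 7 = 1, so 1 day after Thursday is Friday.

Friday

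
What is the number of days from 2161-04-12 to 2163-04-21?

Day-of-year of April 12, 2161: 102.
Day-of-year of April 21, 2163: 111.
2161 has 365 days, so 365 − 102 = 263 days remain in 2161.
Full years: 2162: 365. Sum = 365.
Total: 263 + 365 + 111 = 739 days.

739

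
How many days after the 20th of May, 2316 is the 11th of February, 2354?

Day-of-year of May 20, 2316: 141.
Day-of-year of February 11, 2354: 42.
2316 has 366 days, so 366 − 141 = 225 days remain in 2316.
Full years 2317–2353: 28 common + 9 leap = 28×365 + 9×366 = 13514 days.
Total: 225 + 13514 + 42 = 13781 days.

13781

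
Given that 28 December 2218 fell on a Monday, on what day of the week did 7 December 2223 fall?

Sunday

Day-of-year of December 28, 2218: 362.
Day-of-year of December 7, 2223: 341.
2218 has 365 days, so 365 − 362 = 3 days remain in 2218.
Full years: 2219: 365; 2220: 366; 2221: 365; 2222: 365. Sum = 1461.
Total: 3 + 1461 + 341 = 1805 days.
1805 mod 7 = 6, so 6 days after Monday is Sunday.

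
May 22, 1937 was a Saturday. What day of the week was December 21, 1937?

Tuesday

May 1937: 31 − 22 = 9 days remain.
Then June (30), July (31), August (31), September (30), October (31), November (30): 30 + 31 + 31 + 30 + 31 + 30 = 183 days.
December 1–21, 1937: 21 days.
Total: 9 + 183 + 21 = 213 days.
213 mod 7 = 3, so 3 days after Saturday is Tuesday.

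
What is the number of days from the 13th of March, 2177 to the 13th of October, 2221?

16284

From March 13, 2177 to March 13, 2221: 44 years, of which 10 contain a Feb 29 — 34×365 + 10×366 = 16070 days.
(2200 is not a leap year (divisible by 100 but not 400).)
March 2221: 31 − 13 = 18 days remain.
Then April (30), May (31), June (30), July (31), August (31), September (30): 30 + 31 + 30 + 31 + 31 + 30 = 183 days.
October 1–13, 2221: 13 days.
Residual: 214 days.
Total: 16284 days.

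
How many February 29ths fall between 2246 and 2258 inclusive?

3

Years divisible by 4 in [2246, 2258]: 2248, 2252, 2256.
No century exceptions apply. Count: 3.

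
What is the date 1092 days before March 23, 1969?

March 27, 1966

Count 1092 days before March 23, 1969:
March 27, 1966 → March 27, 1967: 365 days.
March 27, 1967 → March 27, 1968: 366 days (1968 is a leap year).
March 1968: 31 − 27 = 4 days remain.
Then 11 full months totalling 334 days.
March 1–23, 1969: 23 days.
Residual: 361 days.
Total: 1092 days.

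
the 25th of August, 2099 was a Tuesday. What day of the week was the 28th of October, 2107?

Day-of-year of August 25, 2099: 237.
Day-of-year of October 28, 2107: 301.
2099 has 365 days, so 365 − 237 = 128 days remain in 2099.
Full years 2100–2106: 6 common + 1 leap = 6×365 + 1×366 = 2556 days.
Total: 128 + 2556 + 301 = 2985 days.
2985 mod 7 = 3, so 3 days after Tuesday is Friday.

Friday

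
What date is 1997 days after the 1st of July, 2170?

the 19th of December, 2175

Count 1997 days after July 1, 2170:
Day-of-year of July 1, 2170: 182.
Day-of-year of December 19, 2175: 353.
2170 has 365 days, so 365 − 182 = 183 days remain in 2170.
Full years: 2171: 365; 2172: 366; 2173: 365; 2174: 365. Sum = 1461.
Total: 183 + 1461 + 353 = 1997 days.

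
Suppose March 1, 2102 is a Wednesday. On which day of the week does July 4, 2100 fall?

Count forward from the earlier date (July 4, 2100) to the later (March 1, 2102):
July 2100: 31 − 4 = 27 days remain.
Then 19 full months totalling 577 days.
March 1, 2102: 1 day.
Total: 27 + 577 + 1 = 605 days.
605 mod 7 = 3, so 3 days before Wednesday is Sunday.

Sunday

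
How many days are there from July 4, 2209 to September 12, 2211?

800

Day-of-year of July 4, 2209: 185.
Day-of-year of September 12, 2211: 255.
2209 has 365 days, so 365 − 185 = 180 days remain in 2209.
Full years: 2210: 365. Sum = 365.
Total: 180 + 365 + 255 = 800 days.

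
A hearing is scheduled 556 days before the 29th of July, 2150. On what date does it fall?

the 19th of January, 2149

Count 556 days before July 29, 2150:
January 2149: 31 − 19 = 12 days remain.
Then 17 full months totalling 515 days.
July 1–29, 2150: 29 days.
Total: 12 + 515 + 29 = 556 days.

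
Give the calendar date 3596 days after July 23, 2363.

May 27, 2373

Count 3596 days after July 23, 2363:
From July 23, 2363 to July 23, 2372: 9 years, of which 3 contain a Feb 29 — 6×365 + 3×366 = 3288 days.
July 2372: 31 − 23 = 8 days remain.
Then 9 full months totalling 273 days.
May 1–27, 2373: 27 days.
Residual: 308 days.
Total: 3596 days.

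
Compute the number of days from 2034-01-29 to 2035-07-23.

540

January 29, 2034 → January 29, 2035: 365 days.
January 2035: 31 − 29 = 2 days remain.
Then February 2035 (28), March (31), April (30), May (31), June (30): 28 + 31 + 30 + 31 + 30 = 150 days.
July 1–23, 2035: 23 days.
Residual: 175 days.
Total: 540 days.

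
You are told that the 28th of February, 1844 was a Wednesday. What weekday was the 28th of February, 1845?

Friday

February 1844: 29 − 28 = 1 day remains (1844 is a leap year, so February has 29 days).
Then 11 full months totalling 337 days.
February 1–28, 1845: 28 days (1845 is not a leap year).
Total: 1 + 337 + 28 = 366 days.
366 mod 7 = 2, so 2 days after Wednesday is Friday.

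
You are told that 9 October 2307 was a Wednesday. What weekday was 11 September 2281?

Sunday

Count forward from the earlier date (September 11, 2281) to the later (October 9, 2307):
From September 11, 2281 to September 11, 2307: 26 years, of which 5 contain a Feb 29 — 21×365 + 5×366 = 9495 days.
(2300 is not a leap year (divisible by 100 but not 400).)
September 2307: 30 − 11 = 19 days remain.
October 1–9, 2307: 9 days.
Residual: 28 days.
Total: 9523 days.
9523 mod 7 = 3, so 3 days before Wednesday is Sunday.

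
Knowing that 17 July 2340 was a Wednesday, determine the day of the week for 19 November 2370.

Thursday

From July 17, 2340 to July 17, 2370: 30 years, of which 7 contain a Feb 29 — 23×365 + 7×366 = 10957 days.
July 2370: 31 − 17 = 14 days remain.
Then August (31), September (30), October (31): 31 + 30 + 31 = 92 days.
November 1–19, 2370: 19 days.
Residual: 125 days.
Total: 11082 days.
11082 mod 7 = 1, so 1 day after Wednesday is Thursday.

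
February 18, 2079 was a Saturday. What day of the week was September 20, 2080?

Friday

Day-of-year of February 18, 2079: 49.
Day-of-year of September 20, 2080: 264.
2079 has 365 days, so 365 − 49 = 316 days remain in 2079.
Total: 316 + 264 = 580 days.
580 mod 7 = 6, so 6 days after Saturday is Friday.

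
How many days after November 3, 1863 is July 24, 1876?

4647

Day-of-year of November 3, 1863: 307.
Day-of-year of July 24, 1876: 206.
1863 has 365 days, so 365 − 307 = 58 days remain in 1863.
Full years 1864–1875: 9 common + 3 leap = 9×365 + 3×366 = 4383 days.
Total: 58 + 4383 + 206 = 4647 days.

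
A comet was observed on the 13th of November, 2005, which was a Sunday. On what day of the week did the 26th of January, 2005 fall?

Count forward from the earlier date (January 26, 2005) to the later (November 13, 2005):
January 2005: 31 − 26 = 5 days remain.
Then 9 full months totalling 273 days.
November 1–13, 2005: 13 days.
Total: 5 + 273 + 13 = 291 days.
291 mod 7 = 4, so 4 days before Sunday is Wednesday.

Wednesday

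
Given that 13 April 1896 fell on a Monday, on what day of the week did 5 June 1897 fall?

Day-of-year of April 13, 1896: 104.
Day-of-year of June 5, 1897: 156.
1896 has 366 days, so 366 − 104 = 262 days remain in 1896.
Total: 262 + 156 = 418 days.
418 mod 7 = 5, so 5 days after Monday is Saturday.

Saturday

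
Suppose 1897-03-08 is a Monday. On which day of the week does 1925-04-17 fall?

From March 8, 1897 to March 8, 1925: 28 years, of which 6 contain a Feb 29 — 22×365 + 6×366 = 10226 days.
(1900 is not a leap year (divisible by 100 but not 400).)
March 1925: 31 − 8 = 23 days remain.
April 1–17, 1925: 17 days.
Residual: 40 days.
Total: 10266 days.
10266 mod 7 = 4, so 4 days after Monday is Friday.

Friday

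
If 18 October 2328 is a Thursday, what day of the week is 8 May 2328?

Count forward from the earlier date (May 8, 2328) to the later (October 18, 2328):
May 2328: 31 − 8 = 23 days remain.
Then June (30), July (31), August (31), September (30): 30 + 31 + 31 + 30 = 122 days.
October 1–18, 2328: 18 days.
Total: 23 + 122 + 18 = 163 days.
163 mod 7 = 2, so 2 days before Thursday is Tuesday.

Tuesday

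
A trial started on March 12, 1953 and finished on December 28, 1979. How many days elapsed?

Day-of-year of March 12, 1953: 71.
Day-of-year of December 28, 1979: 362.
1953 has 365 days, so 365 − 71 = 294 days remain in 1953.
Full years 1954–1978: 19 common + 6 leap = 19×365 + 6×366 = 9131 days.
Total: 294 + 9131 + 362 = 9787 days.

9787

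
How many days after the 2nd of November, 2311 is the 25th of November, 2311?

23

Within November 2311: 25 − 2 = 23 days.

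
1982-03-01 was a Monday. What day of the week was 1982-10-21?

March 1982: 31 − 1 = 30 days remain.
Then April (30), May (31), June (30), July (31), August (31), September (30): 30 + 31 + 30 + 31 + 31 + 30 = 183 days.
October 1–21, 1982: 21 days.
Total: 30 + 183 + 21 = 234 days.
234 mod 7 = 3, so 3 days after Monday is Thursday.

Thursday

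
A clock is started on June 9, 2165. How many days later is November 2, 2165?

June 2165: 30 − 9 = 21 days remain.
Then July (31), August (31), September (30), October (31): 31 + 31 + 30 + 31 = 123 days.
November 1–2, 2165: 2 days.
Total: 21 + 123 + 2 = 146 days.

146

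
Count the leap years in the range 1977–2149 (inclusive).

42

Years divisible by 4: 1980, 1984, …, 2148 — 43 in all.
Of these, 2100 is divisible by 100 but not 400, so not leap.
2000 is divisible by 400, so still leap.
Leap years: 43 − 1 = 42.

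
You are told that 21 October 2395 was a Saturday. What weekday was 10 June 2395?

Count forward from the earlier date (June 10, 2395) to the later (October 21, 2395):
June 2395: 30 − 10 = 20 days remain.
Then July (31), August (31), September (30): 31 + 31 + 30 = 92 days.
October 1–21, 2395: 21 days.
Total: 20 + 92 + 21 = 133 days.
133 is a multiple of 7, so 10 June 2395 falls on the same weekday: Saturday.

Saturday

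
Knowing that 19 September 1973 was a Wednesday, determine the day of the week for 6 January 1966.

Count forward from the earlier date (January 6, 1966) to the later (September 19, 1973):
From January 6, 1966 to January 6, 1973: 7 years, of which 2 contain a Feb 29 — 5×365 + 2×366 = 2557 days.
January 1973: 31 − 6 = 25 days remain.
Then February 1973 (28), March (31), April (30), May (31), June (30), July (31), August (31): 28 + 31 + 30 + 31 + 30 + 31 + 31 = 212 days.
September 1–19, 1973: 19 days.
Residual: 256 days.
Total: 2813 days.
2813 mod 7 = 6, so 6 days before Wednesday is Thursday.

Thursday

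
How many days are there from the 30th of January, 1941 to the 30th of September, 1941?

243

January 1941: 31 − 30 = 1 day remains.
Then February 1941 (28), March (31), April (30), May (31), June (30), July (31), August (31): 28 + 31 + 30 + 31 + 30 + 31 + 31 = 212 days.
September 1–30, 1941: 30 days.
Total: 1 + 212 + 30 = 243 days.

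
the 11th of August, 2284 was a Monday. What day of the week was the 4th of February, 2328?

Saturday

Day-of-year of August 11, 2284: 224.
Day-of-year of February 4, 2328: 35.
2284 has 366 days, so 366 − 224 = 142 days remain in 2284.
Full years 2285–2327: 34 common + 9 leap = 34×365 + 9×366 = 15704 days.
Total: 142 + 15704 + 35 = 15881 days.
15881 mod 7 = 5, so 5 days after Monday is Saturday.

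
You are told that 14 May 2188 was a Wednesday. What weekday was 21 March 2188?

Friday

Count forward from the earlier date (March 21, 2188) to the later (May 14, 2188):
March 2188: 31 − 21 = 10 days remain.
Then April (30): 30 days.
May 1–14, 2188: 14 days.
Total: 10 + 30 + 14 = 54 days.
54 mod 7 = 5, so 5 days before Wednesday is Friday.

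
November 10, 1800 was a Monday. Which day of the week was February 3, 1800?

Monday

Count forward from the earlier date (February 3, 1800) to the later (November 10, 1800):
February 1800: 28 − 3 = 25 days remain (1800 is not a leap year (divisible by 100 but not 400), so February has 28 days).
Then March (31), April (30), May (31), June (30), July (31), August (31), September (30), October (31): 31 + 30 + 31 + 30 + 31 + 31 + 30 + 31 = 245 days.
November 1–10, 1800: 10 days.
Total: 25 + 245 + 10 = 280 days.
280 is a multiple of 7, so February 3, 1800 falls on the same weekday: Monday.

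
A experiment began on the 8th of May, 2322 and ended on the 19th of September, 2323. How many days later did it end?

499

May 2322: 31 − 8 = 23 days remain.
Then 15 full months totalling 457 days.
September 1–19, 2323: 19 days.
Total: 23 + 457 + 19 = 499 days.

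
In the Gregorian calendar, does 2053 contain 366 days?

2053 is not a leap year.

No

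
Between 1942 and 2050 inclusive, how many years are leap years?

27

Years divisible by 4: 1944, 1948, …, 2048 — 27 in all.
2000 is divisible by 400, so still leap.
No century exceptions apply. Count: 27.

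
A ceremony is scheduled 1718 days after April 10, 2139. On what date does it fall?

December 23, 2143

Count 1718 days after April 10, 2139:
Day-of-year of April 10, 2139: 100.
Day-of-year of December 23, 2143: 357.
2139 has 365 days, so 365 − 100 = 265 days remain in 2139.
Full years: 2140: 366; 2141: 365; 2142: 365. Sum = 1096.
Total: 265 + 1096 + 357 = 1718 days.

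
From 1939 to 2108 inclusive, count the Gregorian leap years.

Years divisible by 4: 1940, 1944, …, 2108 — 43 in all.
Of these, 2100 is divisible by 100 but not 400, so not leap.
2000 is divisible by 400, so still leap.
Leap years: 43 − 1 = 42.

42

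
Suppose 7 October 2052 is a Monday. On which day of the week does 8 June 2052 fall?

Saturday

Count forward from the earlier date (June 8, 2052) to the later (October 7, 2052):
June 2052: 30 − 8 = 22 days remain.
Then July (31), August (31), September (30): 31 + 31 + 30 = 92 days.
October 1–7, 2052: 7 days.
Total: 22 + 92 + 7 = 121 days.
121 mod 7 = 2, so 2 days before Monday is Saturday.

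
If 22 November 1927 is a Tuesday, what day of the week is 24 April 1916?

Monday

Count forward from the earlier date (April 24, 1916) to the later (November 22, 1927):
From April 24, 1916 to April 24, 1927: 11 years, of which 2 contain a Feb 29 — 9×365 + 2×366 = 4017 days.
April 1927: 30 − 24 = 6 days remain.
Then May (31), June (30), July (31), August (31), September (30), October (31): 31 + 30 + 31 + 31 + 30 + 31 = 184 days.
November 1–22, 1927: 22 days.
Residual: 212 days.
Total: 4229 days.
4229 mod 7 = 1, so 1 day before Tuesday is Monday.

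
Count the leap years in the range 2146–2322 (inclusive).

Years divisible by 4: 2148, 2152, …, 2320 — 44 in all.
Of these, 2200, 2300 are divisible by 100 but not 400, so not leap.
Leap years: 44 − 2 = 42.

42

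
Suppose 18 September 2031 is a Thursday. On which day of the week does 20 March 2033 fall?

Sunday

Day-of-year of September 18, 2031: 261.
Day-of-year of March 20, 2033: 79.
2031 has 365 days, so 365 − 261 = 104 days remain in 2031.
Full years: 2032: 366. Sum = 366.
Total: 104 + 366 + 79 = 549 days.
549 mod 7 = 3, so 3 days after Thursday is Sunday.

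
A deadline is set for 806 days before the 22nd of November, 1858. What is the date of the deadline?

the 7th of September, 1856

Count 806 days before November 22, 1858:
September 1856: 30 − 7 = 23 days remain.
Then 25 full months totalling 761 days.
November 1–22, 1858: 22 days.
Total: 23 + 761 + 22 = 806 days.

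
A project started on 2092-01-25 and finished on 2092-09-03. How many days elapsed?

222

January 2092: 31 − 25 = 6 days remain.
Then February 2092 (29), March (31), April (30), May (31), June (30), July (31), August (31): 29 + 31 + 30 + 31 + 30 + 31 + 31 = 213 days.
September 1–3, 2092: 3 days.
Total: 6 + 213 + 3 = 222 days.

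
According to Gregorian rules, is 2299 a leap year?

2299 is not a leap year.

No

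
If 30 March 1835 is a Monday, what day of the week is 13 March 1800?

Thursday

Count forward from the earlier date (March 13, 1800) to the later (March 30, 1835):
From March 13, 1800 to March 13, 1835: 35 years, of which 8 contain a Feb 29 — 27×365 + 8×366 = 12783 days.
Within March 1835: 30 − 13 = 17 days.
Total: 12800 days.
12800 mod 7 = 4, so 4 days before Monday is Thursday.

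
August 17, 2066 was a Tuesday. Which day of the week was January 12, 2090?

Day-of-year of August 17, 2066: 229.
Day-of-year of January 12, 2090: 12.
2066 has 365 days, so 365 − 229 = 136 days remain in 2066.
Full years 2067–2089: 17 common + 6 leap = 17×365 + 6×366 = 8401 days.
Total: 136 + 8401 + 12 = 8549 days.
8549 mod 7 = 2, so 2 days after Tuesday is Thursday.

Thursday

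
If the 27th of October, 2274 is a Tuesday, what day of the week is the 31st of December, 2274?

Thursday

October 2274: 31 − 27 = 4 days remain.
Then November (30): 30 days.
December 1–31, 2274: 31 days.
Total: 4 + 30 + 31 = 65 days.
65 mod 7 = 2, so 2 days after Tuesday is Thursday.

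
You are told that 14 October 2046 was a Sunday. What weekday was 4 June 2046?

Count forward from the earlier date (June 4, 2046) to the later (October 14, 2046):
June 2046: 30 − 4 = 26 days remain.
Then July (31), August (31), September (30): 31 + 31 + 30 = 92 days.
October 1–14, 2046: 14 days.
Total: 26 + 92 + 14 = 132 days.
132 mod 7 = 6, so 6 days before Sunday is Monday.

Monday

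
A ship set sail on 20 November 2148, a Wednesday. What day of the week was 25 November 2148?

Monday

Within November 2148: 25 − 20 = 5 days.
5 mod 7 = 5, so 5 days after Wednesday is Monday.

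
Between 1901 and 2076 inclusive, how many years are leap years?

44

Years divisible by 4: 1904, 1908, …, 2076 — 44 in all.
2000 is divisible by 400, so still leap.
No century exceptions apply. Count: 44.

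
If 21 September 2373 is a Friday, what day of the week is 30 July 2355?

Saturday

Count forward from the earlier date (July 30, 2355) to the later (September 21, 2373):
From July 30, 2355 to July 30, 2373: 18 years, of which 5 contain a Feb 29 — 13×365 + 5×366 = 6575 days.
July 2373: 31 − 30 = 1 day remains.
Then August (31): 31 days.
September 1–21, 2373: 21 days.
Residual: 53 days.
Total: 6628 days.
6628 mod 7 = 6, so 6 days before Friday is Saturday.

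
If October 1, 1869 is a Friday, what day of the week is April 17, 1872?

Day-of-year of October 1, 1869: 274.
Day-of-year of April 17, 1872: 108.
1869 has 365 days, so 365 − 274 = 91 days remain in 1869.
Full years: 1870: 365; 1871: 365. Sum = 730.
Total: 91 + 730 + 108 = 929 days.
929 mod 7 = 5, so 5 days after Friday is Wednesday.

Wednesday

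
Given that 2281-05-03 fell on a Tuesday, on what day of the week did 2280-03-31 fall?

Wednesday

Count forward from the earlier date (March 31, 2280) to the later (May 3, 2281):
March 2280: 31 − 31 = 0 days remain.
Then 13 full months totalling 395 days.
May 1–3, 2281: 3 days.
Total: 0 + 395 + 3 = 398 days.
398 mod 7 = 6, so 6 days before Tuesday is Wednesday.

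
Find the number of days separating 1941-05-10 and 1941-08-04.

86

May 1941: 31 − 10 = 21 days remain.
Then June (30), July (31): 30 + 31 = 61 days.
August 1–4, 1941: 4 days.
Total: 21 + 61 + 4 = 86 days.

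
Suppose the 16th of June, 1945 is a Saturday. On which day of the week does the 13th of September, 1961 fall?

Day-of-year of June 16, 1945: 167.
Day-of-year of September 13, 1961: 256.
1945 has 365 days, so 365 − 167 = 198 days remain in 1945.
Full years 1946–1960: 11 common + 4 leap = 11×365 + 4×366 = 5479 days.
Total: 198 + 5479 + 256 = 5933 days.
5933 mod 7 = 4, so 4 days after Saturday is Wednesday.

Wednesday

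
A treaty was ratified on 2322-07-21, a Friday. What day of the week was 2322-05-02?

Count forward from the earlier date (May 2, 2322) to the later (July 21, 2322):
May 2322: 31 − 2 = 29 days remain.
Then June (30): 30 days.
July 1–21, 2322: 21 days.
Total: 29 + 30 + 21 = 80 days.
80 mod 7 = 3, so 3 days before Friday is Tuesday.

Tuesday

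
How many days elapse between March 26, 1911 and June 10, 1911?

March 1911: 31 − 26 = 5 days remain.
Then April (30), May (31): 30 + 31 = 61 days.
June 1–10, 1911: 10 days.
Total: 5 + 61 + 10 = 76 days.

76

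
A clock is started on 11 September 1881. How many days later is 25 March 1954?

26492

From September 11, 1881 to September 11, 1953: 72 years, of which 17 contain a Feb 29 — 55×365 + 17×366 = 26297 days.
(1900 is not a leap year (divisible by 100 but not 400).)
September 1953: 30 − 11 = 19 days remain.
Then October (31), November (30), December (31), January (31), February 1954 (28): 31 + 30 + 31 + 31 + 28 = 151 days.
March 1–25, 1954: 25 days.
Residual: 195 days.
Total: 26492 days.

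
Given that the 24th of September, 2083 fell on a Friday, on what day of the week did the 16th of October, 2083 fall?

September 2083: 30 − 24 = 6 days remain.
October 1–16, 2083: 16 days.
Total: 6 + 16 = 22 days.
22 mod 7 = 1, so 1 day after Friday is Saturday.

Saturday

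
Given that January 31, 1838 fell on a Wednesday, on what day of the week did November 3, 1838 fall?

Saturday

January 1838: 31 − 31 = 0 days remain.
Then 9 full months totalling 273 days.
November 1–3, 1838: 3 days.
Total: 0 + 273 + 3 = 276 days.
276 mod 7 = 3, so 3 days after Wednesday is Saturday.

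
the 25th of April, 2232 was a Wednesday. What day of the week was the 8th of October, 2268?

From April 25, 2232 to April 25, 2268: 36 years, of which 9 contain a Feb 29 — 27×365 + 9×366 = 13149 days.
April 2268: 30 − 25 = 5 days remain.
Then May (31), June (30), July (31), August (31), September (30): 31 + 30 + 31 + 31 + 30 = 153 days.
October 1–8, 2268: 8 days.
Residual: 166 days.
Total: 13315 days.
13315 mod 7 = 1, so 1 day after Wednesday is Thursday.

Thursday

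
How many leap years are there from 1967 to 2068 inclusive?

26

Years divisible by 4: 1968, 1972, …, 2068 — 26 in all.
2000 is divisible by 400, so still leap.
No century exceptions apply. Count: 26.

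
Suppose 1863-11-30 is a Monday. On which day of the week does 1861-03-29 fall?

Count forward from the earlier date (March 29, 1861) to the later (November 30, 1863):
March 29, 1861 → March 29, 1862: 365 days.
March 29, 1862 → March 29, 1863: 365 days.
March 1863: 31 − 29 = 2 days remain.
Then April (30), May (31), June (30), July (31), August (31), September (30), October (31): 30 + 31 + 30 + 31 + 31 + 30 + 31 = 214 days.
November 1–30, 1863: 30 days.
Residual: 246 days.
Total: 976 days.
976 mod 7 = 3, so 3 days before Monday is Friday.

Friday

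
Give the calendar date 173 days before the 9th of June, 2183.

the 18th of December, 2182

Count 173 days before June 9, 2183:
Day-of-year of December 18, 2182: 352.
Day-of-year of June 9, 2183: 160.
2182 has 365 days, so 365 − 352 = 13 days remain in 2182.
Total: 13 + 160 = 173 days.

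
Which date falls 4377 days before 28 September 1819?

4 October 1807

Count 4377 days before September 28, 1819:
From October 4, 1807 to October 4, 1818: 11 years, of which 3 contain a Feb 29 — 8×365 + 3×366 = 4018 days.
October 1818: 31 − 4 = 27 days remain.
Then 10 full months totalling 304 days.
September 1–28, 1819: 28 days.
Residual: 359 days.
Total: 4377 days.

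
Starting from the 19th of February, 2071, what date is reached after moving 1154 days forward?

the 18th of April, 2074

Count 1154 days after February 19, 2071:
Day-of-year of February 19, 2071: 50.
Day-of-year of April 18, 2074: 108.
2071 has 365 days, so 365 − 50 = 315 days remain in 2071.
Full years: 2072: 366; 2073: 365. Sum = 731.
Total: 315 + 731 + 108 = 1154 days.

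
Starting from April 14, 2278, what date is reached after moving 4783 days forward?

May 19, 2291

Count 4783 days after April 14, 2278:
From April 14, 2278 to April 14, 2291: 13 years, of which 3 contain a Feb 29 — 10×365 + 3×366 = 4748 days.
April 2291: 30 − 14 = 16 days remain.
May 1–19, 2291: 19 days.
Residual: 35 days.
Total: 4783 days.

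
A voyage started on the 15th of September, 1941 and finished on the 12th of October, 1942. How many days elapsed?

September 15, 1941 → September 15, 1942: 365 days.
September 1942: 30 − 15 = 15 days remain.
October 1–12, 1942: 12 days.
Residual: 27 days.
Total: 392 days.

392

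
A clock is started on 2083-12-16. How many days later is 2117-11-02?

12374

Day-of-year of December 16, 2083: 350.
Day-of-year of November 2, 2117: 306.
2083 has 365 days, so 365 − 350 = 15 days remain in 2083.
Full years 2084–2116: 25 common + 8 leap = 25×365 + 8×366 = 12053 days.
Total: 15 + 12053 + 306 = 12374 days.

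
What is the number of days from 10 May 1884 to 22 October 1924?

14774

From May 10, 1884 to May 10, 1924: 40 years, of which 9 contain a Feb 29 — 31×365 + 9×366 = 14609 days.
(1900 is not a leap year (divisible by 100 but not 400).)
May 1924: 31 − 10 = 21 days remain.
Then June (30), July (31), August (31), September (30): 30 + 31 + 31 + 30 = 122 days.
October 1–22, 1924: 22 days.
Residual: 165 days.
Total: 14774 days.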